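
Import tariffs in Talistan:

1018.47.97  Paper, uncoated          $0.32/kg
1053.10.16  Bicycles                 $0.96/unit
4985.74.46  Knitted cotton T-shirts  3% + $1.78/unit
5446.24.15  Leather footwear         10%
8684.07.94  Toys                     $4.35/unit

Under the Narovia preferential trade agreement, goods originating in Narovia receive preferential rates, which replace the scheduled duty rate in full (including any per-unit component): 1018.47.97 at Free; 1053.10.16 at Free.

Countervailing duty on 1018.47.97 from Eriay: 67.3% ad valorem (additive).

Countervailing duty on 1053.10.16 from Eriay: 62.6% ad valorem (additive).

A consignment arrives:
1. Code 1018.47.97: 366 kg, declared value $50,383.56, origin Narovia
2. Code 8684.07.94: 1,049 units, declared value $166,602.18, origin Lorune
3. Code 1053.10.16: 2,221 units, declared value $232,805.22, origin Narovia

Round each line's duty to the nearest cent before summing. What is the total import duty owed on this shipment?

Line 1 (1018.47.97, Narovia, 366 kg, $50,383.56):
Base rate for 1018.47.97 is $0.32/kg.
Origin Narovia qualifies under the Talistan–Narovia agreement and 1018.47.97 is covered: preferential rate Free applies instead.
The additional-duty order on 1018.47.97 targets Eriay, not Narovia; it does not apply.
Duty = $50,383.56 × 0% = $0.00.
Line 2 (8684.07.94, Lorune, 1,049 units, $166,602.18):
Base rate for 8684.07.94 is $4.35/unit.
Duty = 1,049 × $4.35 = $4,563.15.
Line 3 (1053.10.16, Narovia, 2,221 units, $232,805.22):
Base rate for 1053.10.16 is $0.96/unit.
Origin Narovia qualifies under the Talistan–Narovia agreement and 1053.10.16 is covered: preferential rate Free applies instead.
The additional-duty order on 1053.10.16 targets Eriay, not Narovia; it does not apply.
Duty = $232,805.22 × 0% = $0.00.
Total = $0.00 + $4,563.15 + $0.00 = $4,563.15.

$4,563.15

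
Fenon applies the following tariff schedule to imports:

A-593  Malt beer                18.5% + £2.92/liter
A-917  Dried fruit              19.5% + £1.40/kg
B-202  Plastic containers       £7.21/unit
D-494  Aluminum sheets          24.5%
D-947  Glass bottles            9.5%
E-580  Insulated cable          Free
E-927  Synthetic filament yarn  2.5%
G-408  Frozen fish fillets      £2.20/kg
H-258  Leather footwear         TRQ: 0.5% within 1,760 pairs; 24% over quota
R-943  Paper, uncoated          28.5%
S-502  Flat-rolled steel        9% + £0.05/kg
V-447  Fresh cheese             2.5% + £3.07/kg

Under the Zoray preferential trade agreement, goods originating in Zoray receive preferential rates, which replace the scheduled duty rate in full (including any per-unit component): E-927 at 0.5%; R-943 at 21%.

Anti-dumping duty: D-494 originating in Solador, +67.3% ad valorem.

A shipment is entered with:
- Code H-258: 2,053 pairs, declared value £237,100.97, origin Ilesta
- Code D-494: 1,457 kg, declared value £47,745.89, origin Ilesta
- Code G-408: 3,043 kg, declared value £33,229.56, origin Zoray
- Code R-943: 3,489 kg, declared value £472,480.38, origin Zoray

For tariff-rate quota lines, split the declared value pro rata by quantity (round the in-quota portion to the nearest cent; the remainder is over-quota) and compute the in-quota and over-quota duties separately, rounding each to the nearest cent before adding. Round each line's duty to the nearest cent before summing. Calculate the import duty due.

£126,750.79

Line 1 (H-258, Ilesta, 2,053 pairs, £237,100.97):
Code H-258 is under a tariff-rate quota (threshold 1,760 pairs). In-quota: 1,760 pairs at 0.5%; over-quota: 293 pairs at 24%.
Pro-rata value split: in-quota = £237,100.97 × 1,760/2,053 = £203,262.40; over-quota = £237,100.97 − £203,262.40 = £33,838.57.
In-quota duty = £203,262.40 × 0.5% = £1,016.31. Over-quota duty = £33,838.57 × 24% = £8,121.26.
Line duty = £1,016.31 + £8,121.26 = £9,137.57.
Line 2 (D-494, Ilesta, 1,457 kg, £47,745.89):
Base rate for D-494 is 24.5%.
The additional-duty order on D-494 targets Solador, not Ilesta; it does not apply.
Duty = £47,745.89 × 24.5% = £11,697.74.
Line 3 (G-408, Zoray, 3,043 kg, £33,229.56):
Base rate for G-408 is £2.20/kg.
Origin Zoray is the FTA partner but G-408 is not on the preference list; base rate stands.
Duty = 3,043 × £2.20 = £6,694.60.
Line 4 (R-943, Zoray, 3,489 kg, £472,480.38):
Base rate for R-943 is 28.5%.
Origin Zoray qualifies under the Fenon–Zoray agreement and R-943 is covered: preferential rate 21% applies instead.
Duty = £472,480.38 × 21% = £99,220.88.
Total = £9,137.57 + £11,697.74 + £6,694.60 + £99,220.88 = £126,750.79.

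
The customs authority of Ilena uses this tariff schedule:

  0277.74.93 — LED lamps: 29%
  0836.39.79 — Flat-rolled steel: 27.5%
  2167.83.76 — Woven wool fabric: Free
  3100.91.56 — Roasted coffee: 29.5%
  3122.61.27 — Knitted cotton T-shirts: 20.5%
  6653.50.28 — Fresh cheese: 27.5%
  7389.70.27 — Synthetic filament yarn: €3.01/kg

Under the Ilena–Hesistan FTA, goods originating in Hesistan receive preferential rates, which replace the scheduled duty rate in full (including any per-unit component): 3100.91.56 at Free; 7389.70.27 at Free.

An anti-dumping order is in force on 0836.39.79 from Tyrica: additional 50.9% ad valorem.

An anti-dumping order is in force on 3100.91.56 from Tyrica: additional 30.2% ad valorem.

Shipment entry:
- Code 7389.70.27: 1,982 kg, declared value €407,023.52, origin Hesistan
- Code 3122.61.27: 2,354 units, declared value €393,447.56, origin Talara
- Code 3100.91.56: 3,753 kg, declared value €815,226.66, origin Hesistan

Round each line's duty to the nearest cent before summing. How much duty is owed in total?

Line 1 (7389.70.27, Hesistan, 1,982 kg, €407,023.52):
Base rate for 7389.70.27 is €3.01/kg.
Origin Hesistan qualifies under the Ilena–Hesistan agreement and 7389.70.27 is covered: preferential rate Free applies instead.
Duty = €407,023.52 × 0% = €0.00.
Line 2 (3122.61.27, Talara, 2,354 units, €393,447.56):
Base rate for 3122.61.27 is 20.5%.
Duty = €393,447.56 × 20.5% = €80,656.75.
Line 3 (3100.91.56, Hesistan, 3,753 kg, €815,226.66):
Base rate for 3100.91.56 is 29.5%.
Origin Hesistan qualifies under the Ilena–Hesistan agreement and 3100.91.56 is covered: preferential rate Free applies instead.
The additional-duty order on 3100.91.56 targets Tyrica, not Hesistan; it does not apply.
Duty = €815,226.66 × 0% = €0.00.
Total = €0.00 + €80,656.75 + €0.00 = €80,656.75.

€80,656.75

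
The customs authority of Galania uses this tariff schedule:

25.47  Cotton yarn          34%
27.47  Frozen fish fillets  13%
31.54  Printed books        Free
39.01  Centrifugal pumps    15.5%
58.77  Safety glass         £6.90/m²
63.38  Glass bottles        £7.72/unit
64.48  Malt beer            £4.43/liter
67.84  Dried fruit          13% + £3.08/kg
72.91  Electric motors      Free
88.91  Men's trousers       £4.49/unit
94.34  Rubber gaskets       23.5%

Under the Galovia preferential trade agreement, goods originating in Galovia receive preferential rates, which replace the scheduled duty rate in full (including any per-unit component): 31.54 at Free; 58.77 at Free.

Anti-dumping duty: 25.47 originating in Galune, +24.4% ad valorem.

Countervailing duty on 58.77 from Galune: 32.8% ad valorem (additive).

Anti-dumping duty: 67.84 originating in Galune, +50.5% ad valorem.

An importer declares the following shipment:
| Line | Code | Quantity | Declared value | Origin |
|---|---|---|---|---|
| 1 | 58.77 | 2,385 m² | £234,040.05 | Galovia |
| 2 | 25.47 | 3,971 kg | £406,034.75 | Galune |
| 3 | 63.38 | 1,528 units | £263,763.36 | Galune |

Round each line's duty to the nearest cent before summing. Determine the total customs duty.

Line 1 (58.77, Galovia, 2,385 m², £234,040.05):
Base rate for 58.77 is £6.90/m².
Origin Galovia qualifies under the Galania–Galovia agreement and 58.77 is covered: preferential rate Free applies instead.
The additional-duty order on 58.77 targets Galune, not Galovia; it does not apply.
Duty = £234,040.05 × 0% = £0.00.
Line 2 (25.47, Galune, 3,971 kg, £406,034.75):
Base rate for 25.47 is 34%.
Additional duty on 25.47 from Galune: +24.4%. Applied ad valorem rate: 34% + 24.4% = 58.4%.
Duty = £406,034.75 × 58.4% = £237,124.29.
Line 3 (63.38, Galune, 1,528 units, £263,763.36):
Base rate for 63.38 is £7.72/unit.
Duty = 1,528 × £7.72 = £11,796.16.
Total = £0.00 + £237,124.29 + £11,796.16 = £248,920.45.

£248,920.45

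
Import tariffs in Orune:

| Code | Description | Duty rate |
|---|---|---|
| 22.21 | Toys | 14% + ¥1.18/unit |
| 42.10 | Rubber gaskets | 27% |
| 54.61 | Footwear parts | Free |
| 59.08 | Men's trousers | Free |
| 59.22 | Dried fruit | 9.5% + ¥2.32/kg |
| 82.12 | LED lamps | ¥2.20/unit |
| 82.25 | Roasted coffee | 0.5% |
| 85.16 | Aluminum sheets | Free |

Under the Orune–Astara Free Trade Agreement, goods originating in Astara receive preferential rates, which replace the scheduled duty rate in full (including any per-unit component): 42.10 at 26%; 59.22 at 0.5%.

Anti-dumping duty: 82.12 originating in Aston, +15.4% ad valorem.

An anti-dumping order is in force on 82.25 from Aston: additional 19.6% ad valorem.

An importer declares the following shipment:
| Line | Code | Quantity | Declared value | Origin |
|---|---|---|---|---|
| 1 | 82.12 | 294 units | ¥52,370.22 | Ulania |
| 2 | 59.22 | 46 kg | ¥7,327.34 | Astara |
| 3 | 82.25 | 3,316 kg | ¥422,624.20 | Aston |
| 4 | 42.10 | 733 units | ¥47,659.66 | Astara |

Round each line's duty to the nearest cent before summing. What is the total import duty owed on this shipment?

Line 1 (82.12, Ulania, 294 units, ¥52,370.22):
Base rate for 82.12 is ¥2.20/unit.
The additional-duty order on 82.12 targets Aston, not Ulania; it does not apply.
Duty = 294 × ¥2.20 = ¥646.80.
Line 2 (59.22, Astara, 46 kg, ¥7,327.34):
Base rate for 59.22 is 9.5% + ¥2.32/kg.
Origin Astara qualifies under the Orune–Astara agreement and 59.22 is covered: preferential rate 0.5% applies instead.
Duty = ¥7,327.34 × 0.5% = ¥36.64.
Line 3 (82.25, Aston, 3,316 kg, ¥422,624.20):
Base rate for 82.25 is 0.5%.
Additional duty on 82.25 from Aston: +19.6%. Applied ad valorem rate: 0.5% + 19.6% = 20.1%.
Duty = ¥422,624.20 × 20.1% = ¥84,947.46.
Line 4 (42.10, Astara, 733 units, ¥47,659.66):
Base rate for 42.10 is 27%.
Origin Astara qualifies under the Orune–Astara agreement and 42.10 is covered: preferential rate 26% applies instead.
Duty = ¥47,659.66 × 26% = ¥12,391.51.
Total = ¥646.80 + ¥36.64 + ¥84,947.46 + ¥12,391.51 = ¥98,022.41.

¥98,022.41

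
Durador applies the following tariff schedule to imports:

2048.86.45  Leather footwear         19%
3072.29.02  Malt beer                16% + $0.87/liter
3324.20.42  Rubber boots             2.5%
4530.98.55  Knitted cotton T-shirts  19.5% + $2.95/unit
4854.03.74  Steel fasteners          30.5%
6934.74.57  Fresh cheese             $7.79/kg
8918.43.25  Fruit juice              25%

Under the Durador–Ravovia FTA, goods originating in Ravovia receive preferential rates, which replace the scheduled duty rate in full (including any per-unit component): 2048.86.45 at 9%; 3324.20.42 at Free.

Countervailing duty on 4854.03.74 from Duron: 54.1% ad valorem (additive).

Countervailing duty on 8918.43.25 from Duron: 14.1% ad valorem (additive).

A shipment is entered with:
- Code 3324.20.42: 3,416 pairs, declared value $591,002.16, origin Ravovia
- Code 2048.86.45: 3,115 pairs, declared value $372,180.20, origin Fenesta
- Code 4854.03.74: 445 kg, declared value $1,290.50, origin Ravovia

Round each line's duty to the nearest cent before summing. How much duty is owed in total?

Line 1 (3324.20.42, Ravovia, 3,416 pairs, $591,002.16):
Base rate for 3324.20.42 is 2.5%.
Origin Ravovia qualifies under the Durador–Ravovia agreement and 3324.20.42 is covered: preferential rate Free applies instead.
Duty = $591,002.16 × 0% = $0.00.
Line 2 (2048.86.45, Fenesta, 3,115 pairs, $372,180.20):
Base rate for 2048.86.45 is 19%.
2048.86.45 has an FTA preferential rate, but origin Fenesta is not Ravovia; base rate stands.
Duty = $372,180.20 × 19% = $70,714.24.
Line 3 (4854.03.74, Ravovia, 445 kg, $1,290.50):
Base rate for 4854.03.74 is 30.5%.
Origin Ravovia is the FTA partner but 4854.03.74 is not on the preference list; base rate stands.
The additional-duty order on 4854.03.74 targets Duron, not Ravovia; it does not apply.
Duty = $1,290.50 × 30.5% = $393.60.
Total = $0.00 + $70,714.24 + $393.60 = $71,107.84.

$71,107.84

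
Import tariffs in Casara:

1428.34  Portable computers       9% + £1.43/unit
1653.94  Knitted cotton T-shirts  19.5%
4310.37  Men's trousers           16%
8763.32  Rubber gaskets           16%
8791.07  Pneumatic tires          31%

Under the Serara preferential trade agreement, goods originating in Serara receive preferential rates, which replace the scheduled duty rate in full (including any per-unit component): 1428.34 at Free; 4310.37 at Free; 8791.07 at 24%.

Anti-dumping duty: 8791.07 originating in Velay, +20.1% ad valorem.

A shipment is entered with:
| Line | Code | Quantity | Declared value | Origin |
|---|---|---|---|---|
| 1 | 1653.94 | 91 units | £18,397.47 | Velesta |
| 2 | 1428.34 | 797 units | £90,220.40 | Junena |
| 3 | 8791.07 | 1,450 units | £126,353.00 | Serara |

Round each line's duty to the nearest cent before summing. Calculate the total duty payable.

Line 1 (1653.94, Velesta, 91 units, £18,397.47):
Base rate for 1653.94 is 19.5%.
Duty = £18,397.47 × 19.5% = £3,587.51.
Line 2 (1428.34, Junena, 797 units, £90,220.40):
Base rate for 1428.34 is 9% + £1.43/unit.
1428.34 has an FTA preferential rate, but origin Junena is not Serara; base rate stands.
Duty = £90,220.40 × 9% + 797 × £1.43 = £9,259.55.
Line 3 (8791.07, Serara, 1,450 units, £126,353.00):
Base rate for 8791.07 is 31%.
Origin Serara qualifies under the Casara–Serara agreement and 8791.07 is covered: preferential rate 24% applies instead.
The additional-duty order on 8791.07 targets Velay, not Serara; it does not apply.
Duty = £126,353.00 × 24% = £30,324.72.
Total = £3,587.51 + £9,259.55 + £30,324.72 = £43,171.78.

£43,171.78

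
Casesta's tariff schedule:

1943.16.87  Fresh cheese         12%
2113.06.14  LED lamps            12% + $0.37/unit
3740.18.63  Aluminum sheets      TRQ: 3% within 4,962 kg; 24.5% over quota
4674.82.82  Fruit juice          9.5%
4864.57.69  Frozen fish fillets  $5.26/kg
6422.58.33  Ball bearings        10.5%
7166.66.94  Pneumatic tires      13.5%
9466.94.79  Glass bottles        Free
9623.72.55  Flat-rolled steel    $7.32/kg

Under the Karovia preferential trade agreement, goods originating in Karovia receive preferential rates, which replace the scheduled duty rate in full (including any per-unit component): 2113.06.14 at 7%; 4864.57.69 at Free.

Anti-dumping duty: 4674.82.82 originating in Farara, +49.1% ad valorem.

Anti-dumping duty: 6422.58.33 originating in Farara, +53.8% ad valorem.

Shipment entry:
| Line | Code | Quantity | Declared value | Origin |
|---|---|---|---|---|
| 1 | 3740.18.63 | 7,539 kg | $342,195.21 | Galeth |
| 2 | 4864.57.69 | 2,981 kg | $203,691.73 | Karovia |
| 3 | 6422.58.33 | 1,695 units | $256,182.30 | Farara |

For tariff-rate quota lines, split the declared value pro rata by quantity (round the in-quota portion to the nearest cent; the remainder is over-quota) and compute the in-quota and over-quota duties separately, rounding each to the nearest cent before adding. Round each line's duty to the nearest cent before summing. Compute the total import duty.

$200,139.64

Line 1 (3740.18.63, Galeth, 7,539 kg, $342,195.21):
Code 3740.18.63 is under a tariff-rate quota (threshold 4,962 kg). In-quota: 4,962 kg at 3%; over-quota: 2,577 kg at 24.5%.
Pro-rata value split: in-quota = $342,195.21 × 4,962/7,539 = $225,225.18; over-quota = $342,195.21 − $225,225.18 = $116,970.03.
In-quota duty = $225,225.18 × 3% = $6,756.76. Over-quota duty = $116,970.03 × 24.5% = $28,657.66.
Line duty = $6,756.76 + $28,657.66 = $35,414.42.
Line 2 (4864.57.69, Karovia, 2,981 kg, $203,691.73):
Base rate for 4864.57.69 is $5.26/kg.
Origin Karovia qualifies under the Casesta–Karovia agreement and 4864.57.69 is covered: preferential rate Free applies instead.
Duty = $203,691.73 × 0% = $0.00.
Line 3 (6422.58.33, Farara, 1,695 units, $256,182.30):
Base rate for 6422.58.33 is 10.5%.
Additional duty on 6422.58.33 from Farara: +53.8%. Applied ad valorem rate: 10.5% + 53.8% = 64.3%.
Duty = $256,182.30 × 64.3% = $164,725.22.
Total = $35,414.42 + $0.00 + $164,725.22 = $200,139.64.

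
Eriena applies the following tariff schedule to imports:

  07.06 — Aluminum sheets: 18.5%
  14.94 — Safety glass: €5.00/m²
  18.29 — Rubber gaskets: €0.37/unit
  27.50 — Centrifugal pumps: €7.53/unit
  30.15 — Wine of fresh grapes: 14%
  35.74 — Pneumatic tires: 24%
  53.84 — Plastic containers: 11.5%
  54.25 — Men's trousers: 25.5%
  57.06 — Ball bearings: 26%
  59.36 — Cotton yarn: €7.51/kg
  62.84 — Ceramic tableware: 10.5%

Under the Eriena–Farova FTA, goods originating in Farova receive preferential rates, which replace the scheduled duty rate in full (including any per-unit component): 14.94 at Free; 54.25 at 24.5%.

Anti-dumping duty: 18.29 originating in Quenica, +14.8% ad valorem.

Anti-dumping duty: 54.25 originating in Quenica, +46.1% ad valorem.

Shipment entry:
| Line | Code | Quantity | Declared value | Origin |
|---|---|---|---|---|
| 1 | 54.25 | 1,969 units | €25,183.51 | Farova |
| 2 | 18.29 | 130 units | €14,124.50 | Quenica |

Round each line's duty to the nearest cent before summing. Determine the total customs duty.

€8,308.49

Line 1 (54.25, Farova, 1,969 units, €25,183.51):
Base rate for 54.25 is 25.5%.
Origin Farova qualifies under the Eriena–Farova agreement and 54.25 is covered: preferential rate 24.5% applies instead.
The additional-duty order on 54.25 targets Quenica, not Farova; it does not apply.
Duty = €25,183.51 × 24.5% = €6,169.96.
Line 2 (18.29, Quenica, 130 units, €14,124.50):
Base rate for 18.29 is €0.37/unit.
Additional duty on 18.29 from Quenica: +14.8% ad valorem. Applied ad valorem rate = 14.8%.
Duty = €14,124.50 × 14.8% + 130 × €0.37 = €2,138.53.
Total = €6,169.96 + €2,138.53 = €8,308.49.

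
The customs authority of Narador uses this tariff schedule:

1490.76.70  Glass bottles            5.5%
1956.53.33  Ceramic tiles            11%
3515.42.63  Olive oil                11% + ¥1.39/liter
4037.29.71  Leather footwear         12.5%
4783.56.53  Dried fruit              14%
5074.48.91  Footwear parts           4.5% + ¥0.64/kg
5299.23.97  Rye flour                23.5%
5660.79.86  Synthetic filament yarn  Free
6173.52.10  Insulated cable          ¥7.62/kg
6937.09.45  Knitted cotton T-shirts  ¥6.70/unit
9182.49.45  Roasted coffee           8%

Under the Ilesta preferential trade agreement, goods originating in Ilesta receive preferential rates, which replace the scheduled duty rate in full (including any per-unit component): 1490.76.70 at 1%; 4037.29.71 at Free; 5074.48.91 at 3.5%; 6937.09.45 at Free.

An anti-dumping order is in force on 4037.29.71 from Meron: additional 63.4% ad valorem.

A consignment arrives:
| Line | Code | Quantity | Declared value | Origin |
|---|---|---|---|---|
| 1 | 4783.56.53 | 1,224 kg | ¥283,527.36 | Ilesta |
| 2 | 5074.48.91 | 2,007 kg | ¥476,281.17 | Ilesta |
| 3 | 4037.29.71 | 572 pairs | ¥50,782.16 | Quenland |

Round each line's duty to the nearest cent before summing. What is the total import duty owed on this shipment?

Line 1 (4783.56.53, Ilesta, 1,224 kg, ¥283,527.36):
Base rate for 4783.56.53 is 14%.
Origin Ilesta is the FTA partner but 4783.56.53 is not on the preference list; base rate stands.
Duty = ¥283,527.36 × 14% = ¥39,693.83.
Line 2 (5074.48.91, Ilesta, 2,007 kg, ¥476,281.17):
Base rate for 5074.48.91 is 4.5% + ¥0.64/kg.
Origin Ilesta qualifies under the Narador–Ilesta agreement and 5074.48.91 is covered: preferential rate 3.5% applies instead.
Duty = ¥476,281.17 × 3.5% = ¥16,669.84.
Line 3 (4037.29.71, Quenland, 572 pairs, ¥50,782.16):
Base rate for 4037.29.71 is 12.5%.
4037.29.71 has an FTA preferential rate, but origin Quenland is not Ilesta; base rate stands.
The additional-duty order on 4037.29.71 targets Meron, not Quenland; it does not apply.
Duty = ¥50,782.16 × 12.5% = ¥6,347.77.
Total = ¥39,693.83 + ¥16,669.84 + ¥6,347.77 = ¥62,711.44.

¥62,711.44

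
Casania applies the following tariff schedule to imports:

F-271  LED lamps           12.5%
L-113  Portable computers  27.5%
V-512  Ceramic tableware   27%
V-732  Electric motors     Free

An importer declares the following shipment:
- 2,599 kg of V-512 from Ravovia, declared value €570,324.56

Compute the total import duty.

€153,987.63

Line 1 (V-512, Ravovia, 2,599 kg, €570,324.56):
Base rate for V-512 is 27%.
Duty = €570,324.56 × 27% = €153,987.63.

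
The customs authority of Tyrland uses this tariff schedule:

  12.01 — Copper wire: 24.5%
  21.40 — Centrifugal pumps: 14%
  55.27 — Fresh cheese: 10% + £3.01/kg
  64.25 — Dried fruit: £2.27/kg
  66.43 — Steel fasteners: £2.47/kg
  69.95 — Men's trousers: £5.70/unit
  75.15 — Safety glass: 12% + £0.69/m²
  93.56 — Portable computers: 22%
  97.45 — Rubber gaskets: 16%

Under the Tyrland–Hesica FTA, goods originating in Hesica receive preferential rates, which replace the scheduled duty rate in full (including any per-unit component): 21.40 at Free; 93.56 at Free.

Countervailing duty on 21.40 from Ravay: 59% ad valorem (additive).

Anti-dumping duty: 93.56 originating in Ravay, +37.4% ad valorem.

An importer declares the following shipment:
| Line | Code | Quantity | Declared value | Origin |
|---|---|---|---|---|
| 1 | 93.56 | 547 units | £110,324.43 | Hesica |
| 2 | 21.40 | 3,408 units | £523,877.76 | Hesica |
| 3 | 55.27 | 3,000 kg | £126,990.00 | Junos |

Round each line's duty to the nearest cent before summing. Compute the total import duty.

£21,729.00

Line 1 (93.56, Hesica, 547 units, £110,324.43):
Base rate for 93.56 is 22%.
Origin Hesica qualifies under the Tyrland–Hesica agreement and 93.56 is covered: preferential rate Free applies instead.
The additional-duty order on 93.56 targets Ravay, not Hesica; it does not apply.
Duty = £110,324.43 × 0% = £0.00.
Line 2 (21.40, Hesica, 3,408 units, £523,877.76):
Base rate for 21.40 is 14%.
Origin Hesica qualifies under the Tyrland–Hesica agreement and 21.40 is covered: preferential rate Free applies instead.
The additional-duty order on 21.40 targets Ravay, not Hesica; it does not apply.
Duty = £523,877.76 × 0% = £0.00.
Line 3 (55.27, Junos, 3,000 kg, £126,990.00):
Base rate for 55.27 is 10% + £3.01/kg.
Duty = £126,990.00 × 10% + 3,000 × £3.01 = £21,729.00.
Total = £0.00 + £0.00 + £21,729.00 = £21,729.00.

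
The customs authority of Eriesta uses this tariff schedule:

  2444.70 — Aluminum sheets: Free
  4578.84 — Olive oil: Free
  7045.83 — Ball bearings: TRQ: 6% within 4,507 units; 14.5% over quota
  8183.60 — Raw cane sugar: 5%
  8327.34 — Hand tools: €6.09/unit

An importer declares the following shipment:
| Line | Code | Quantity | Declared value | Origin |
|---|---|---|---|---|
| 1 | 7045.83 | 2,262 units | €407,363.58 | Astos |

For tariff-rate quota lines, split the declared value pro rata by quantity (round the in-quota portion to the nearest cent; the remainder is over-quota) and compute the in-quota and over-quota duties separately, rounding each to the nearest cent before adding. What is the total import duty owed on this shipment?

€24,441.81

Line 1 (7045.83, Astos, 2,262 units, €407,363.58):
Code 7045.83 is under a tariff-rate quota (threshold 4,507 units). Quantity 2,262 units is within the quota, so the in-quota rate 6% applies to the full value.
Duty = €407,363.58 × 6% = €24,441.81.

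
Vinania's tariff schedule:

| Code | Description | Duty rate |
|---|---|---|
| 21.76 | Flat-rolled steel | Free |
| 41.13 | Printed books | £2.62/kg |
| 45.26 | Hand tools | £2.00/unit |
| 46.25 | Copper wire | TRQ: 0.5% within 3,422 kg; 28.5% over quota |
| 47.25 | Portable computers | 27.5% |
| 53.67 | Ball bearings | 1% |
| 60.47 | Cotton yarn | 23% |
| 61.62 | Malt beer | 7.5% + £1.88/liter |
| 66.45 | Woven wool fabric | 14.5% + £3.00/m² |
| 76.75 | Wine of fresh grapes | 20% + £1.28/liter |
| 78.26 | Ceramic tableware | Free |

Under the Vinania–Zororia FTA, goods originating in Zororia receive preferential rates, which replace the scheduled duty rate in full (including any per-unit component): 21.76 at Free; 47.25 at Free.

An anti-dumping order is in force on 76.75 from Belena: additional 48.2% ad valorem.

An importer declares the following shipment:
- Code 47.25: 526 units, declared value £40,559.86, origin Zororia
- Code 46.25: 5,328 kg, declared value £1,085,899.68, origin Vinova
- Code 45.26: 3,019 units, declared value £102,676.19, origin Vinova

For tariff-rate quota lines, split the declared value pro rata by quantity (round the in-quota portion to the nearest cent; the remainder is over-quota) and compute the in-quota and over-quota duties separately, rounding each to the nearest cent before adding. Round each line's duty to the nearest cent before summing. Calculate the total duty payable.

Line 1 (47.25, Zororia, 526 units, £40,559.86):
Base rate for 47.25 is 27.5%.
Origin Zororia qualifies under the Vinania–Zororia agreement and 47.25 is covered: preferential rate Free applies instead.
Duty = £40,559.86 × 0% = £0.00.
Line 2 (46.25, Vinova, 5,328 kg, £1,085,899.68):
Code 46.25 is under a tariff-rate quota (threshold 3,422 kg). In-quota: 3,422 kg at 0.5%; over-quota: 1,906 kg at 28.5%.
Pro-rata value split: in-quota = £1,085,899.68 × 3,422/5,328 = £697,437.82; over-quota = £1,085,899.68 − £697,437.82 = £388,461.86.
In-quota duty = £697,437.82 × 0.5% = £3,487.19. Over-quota duty = £388,461.86 × 28.5% = £110,711.63.
Line duty = £3,487.19 + £110,711.63 = £114,198.82.
Line 3 (45.26, Vinova, 3,019 units, £102,676.19):
Base rate for 45.26 is £2.00/unit.
Duty = 3,019 × £2.00 = £6,038.00.
Total = £0.00 + £114,198.82 + £6,038.00 = £120,236.82.

£120,236.82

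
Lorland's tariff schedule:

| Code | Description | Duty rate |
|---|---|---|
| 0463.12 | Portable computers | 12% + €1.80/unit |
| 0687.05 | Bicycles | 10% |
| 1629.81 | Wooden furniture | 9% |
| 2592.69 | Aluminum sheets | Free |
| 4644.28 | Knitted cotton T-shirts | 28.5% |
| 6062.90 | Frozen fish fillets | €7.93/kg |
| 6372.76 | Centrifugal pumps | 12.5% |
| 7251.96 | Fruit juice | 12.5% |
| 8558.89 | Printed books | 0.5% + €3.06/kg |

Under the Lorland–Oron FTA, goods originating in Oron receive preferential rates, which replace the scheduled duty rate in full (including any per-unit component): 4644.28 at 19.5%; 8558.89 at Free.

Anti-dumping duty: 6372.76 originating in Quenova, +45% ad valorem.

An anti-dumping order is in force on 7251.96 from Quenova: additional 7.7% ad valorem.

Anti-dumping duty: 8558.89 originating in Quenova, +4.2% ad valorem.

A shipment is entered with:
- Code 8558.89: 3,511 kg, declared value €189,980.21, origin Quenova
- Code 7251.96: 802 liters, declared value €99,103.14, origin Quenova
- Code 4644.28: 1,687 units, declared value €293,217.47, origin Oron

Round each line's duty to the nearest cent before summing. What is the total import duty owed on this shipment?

Line 1 (8558.89, Quenova, 3,511 kg, €189,980.21):
Base rate for 8558.89 is 0.5% + €3.06/kg.
8558.89 has an FTA preferential rate, but origin Quenova is not Oron; base rate stands.
Additional duty on 8558.89 from Quenova: +4.2%. Applied ad valorem rate: 0.5% + 4.2% = 4.7%.
Duty = €189,980.21 × 4.7% + 3,511 × €3.06 = €19,672.73.
Line 2 (7251.96, Quenova, 802 liters, €99,103.14):
Base rate for 7251.96 is 12.5%.
Additional duty on 7251.96 from Quenova: +7.7%. Applied ad valorem rate: 12.5% + 7.7% = 20.2%.
Duty = €99,103.14 × 20.2% = €20,018.83.
Line 3 (4644.28, Oron, 1,687 units, €293,217.47):
Base rate for 4644.28 is 28.5%.
Origin Oron qualifies under the Lorland–Oron agreement and 4644.28 is covered: preferential rate 19.5% applies instead.
Duty = €293,217.47 × 19.5% = €57,177.41.
Total = €19,672.73 + €20,018.83 + €57,177.41 = €96,868.97.

€96,868.97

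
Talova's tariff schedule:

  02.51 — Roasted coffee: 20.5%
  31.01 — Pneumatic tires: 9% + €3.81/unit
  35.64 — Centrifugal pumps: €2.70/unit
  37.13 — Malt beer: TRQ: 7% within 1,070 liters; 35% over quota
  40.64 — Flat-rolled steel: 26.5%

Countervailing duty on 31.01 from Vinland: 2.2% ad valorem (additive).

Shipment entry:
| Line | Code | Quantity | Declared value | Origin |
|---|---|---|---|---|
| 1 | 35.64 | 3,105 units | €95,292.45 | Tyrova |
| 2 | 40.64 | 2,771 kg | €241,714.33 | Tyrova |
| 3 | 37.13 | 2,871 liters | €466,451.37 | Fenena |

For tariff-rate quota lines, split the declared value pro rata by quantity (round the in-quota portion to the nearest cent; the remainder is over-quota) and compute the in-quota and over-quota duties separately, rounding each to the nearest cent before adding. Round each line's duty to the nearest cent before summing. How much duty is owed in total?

€187,019.76

Line 1 (35.64, Tyrova, 3,105 units, €95,292.45):
Base rate for 35.64 is €2.70/unit.
Duty = 3,105 × €2.70 = €8,383.50.
Line 2 (40.64, Tyrova, 2,771 kg, €241,714.33):
Base rate for 40.64 is 26.5%.
Duty = €241,714.33 × 26.5% = €64,054.30.
Line 3 (37.13, Fenena, 2,871 liters, €466,451.37):
Code 37.13 is under a tariff-rate quota (threshold 1,070 liters). In-quota: 1,070 liters at 7%; over-quota: 1,801 liters at 35%.
Pro-rata value split: in-quota = €466,451.37 × 1,070/2,871 = €173,842.90; over-quota = €466,451.37 − €173,842.90 = €292,608.47.
In-quota duty = €173,842.90 × 7% = €12,169.00. Over-quota duty = €292,608.47 × 35% = €102,412.96.
Line duty = €12,169.00 + €102,412.96 = €114,581.96.
Total = €8,383.50 + €64,054.30 + €114,581.96 = €187,019.76.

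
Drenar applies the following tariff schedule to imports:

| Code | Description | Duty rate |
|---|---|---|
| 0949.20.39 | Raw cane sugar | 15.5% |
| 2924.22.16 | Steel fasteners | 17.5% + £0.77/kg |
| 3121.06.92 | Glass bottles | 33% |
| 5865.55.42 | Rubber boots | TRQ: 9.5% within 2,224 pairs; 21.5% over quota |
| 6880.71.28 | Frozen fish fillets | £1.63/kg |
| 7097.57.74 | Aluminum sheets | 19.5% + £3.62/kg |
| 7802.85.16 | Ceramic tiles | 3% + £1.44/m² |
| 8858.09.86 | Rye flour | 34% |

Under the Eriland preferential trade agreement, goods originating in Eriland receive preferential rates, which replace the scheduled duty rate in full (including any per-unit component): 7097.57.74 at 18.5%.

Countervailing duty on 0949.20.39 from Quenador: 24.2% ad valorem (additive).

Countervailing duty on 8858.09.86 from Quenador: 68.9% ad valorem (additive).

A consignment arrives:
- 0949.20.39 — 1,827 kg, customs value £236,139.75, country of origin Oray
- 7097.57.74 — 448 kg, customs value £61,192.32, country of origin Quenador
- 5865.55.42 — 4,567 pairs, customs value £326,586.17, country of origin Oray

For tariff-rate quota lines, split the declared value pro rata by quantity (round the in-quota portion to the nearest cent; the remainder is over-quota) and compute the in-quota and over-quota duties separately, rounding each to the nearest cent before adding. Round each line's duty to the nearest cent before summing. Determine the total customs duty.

Line 1 (0949.20.39, Oray, 1,827 kg, £236,139.75):
Base rate for 0949.20.39 is 15.5%.
The additional-duty order on 0949.20.39 targets Quenador, not Oray; it does not apply.
Duty = £236,139.75 × 15.5% = £36,601.66.
Line 2 (7097.57.74, Quenador, 448 kg, £61,192.32):
Base rate for 7097.57.74 is 19.5% + £3.62/kg.
7097.57.74 has an FTA preferential rate, but origin Quenador is not Eriland; base rate stands.
Duty = £61,192.32 × 19.5% + 448 × £3.62 = £13,554.26.
Line 3 (5865.55.42, Oray, 4,567 pairs, £326,586.17):
Code 5865.55.42 is under a tariff-rate quota (threshold 2,224 pairs). In-quota: 2,224 pairs at 9.5%; over-quota: 2,343 pairs at 21.5%.
Pro-rata value split: in-quota = £326,586.17 × 2,224/4,567 = £159,038.24; over-quota = £326,586.17 − £159,038.24 = £167,547.93.
In-quota duty = £159,038.24 × 9.5% = £15,108.63. Over-quota duty = £167,547.93 × 21.5% = £36,022.80.
Line duty = £15,108.63 + £36,022.80 = £51,131.43.
Total = £36,601.66 + £13,554.26 + £51,131.43 = £101,287.35.

£101,287.35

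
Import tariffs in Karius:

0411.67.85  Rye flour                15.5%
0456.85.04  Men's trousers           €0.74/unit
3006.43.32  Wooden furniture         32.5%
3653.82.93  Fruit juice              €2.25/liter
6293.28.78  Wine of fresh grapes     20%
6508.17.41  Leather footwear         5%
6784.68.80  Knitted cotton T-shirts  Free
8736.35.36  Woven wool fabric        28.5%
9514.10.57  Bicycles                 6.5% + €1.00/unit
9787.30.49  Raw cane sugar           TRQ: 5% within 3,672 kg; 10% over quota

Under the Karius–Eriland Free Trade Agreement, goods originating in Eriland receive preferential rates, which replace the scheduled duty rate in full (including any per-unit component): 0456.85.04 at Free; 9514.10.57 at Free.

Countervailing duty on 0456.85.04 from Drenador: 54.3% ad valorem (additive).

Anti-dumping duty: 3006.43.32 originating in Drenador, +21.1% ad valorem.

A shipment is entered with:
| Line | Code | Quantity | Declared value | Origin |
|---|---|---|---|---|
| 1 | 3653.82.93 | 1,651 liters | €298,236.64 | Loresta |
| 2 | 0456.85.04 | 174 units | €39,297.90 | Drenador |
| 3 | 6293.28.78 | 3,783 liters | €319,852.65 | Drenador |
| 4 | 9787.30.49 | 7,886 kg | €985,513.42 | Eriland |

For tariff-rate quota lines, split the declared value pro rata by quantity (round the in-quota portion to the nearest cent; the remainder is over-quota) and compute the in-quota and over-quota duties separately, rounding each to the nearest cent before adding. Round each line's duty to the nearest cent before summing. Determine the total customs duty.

€164,759.65

Line 1 (3653.82.93, Loresta, 1,651 liters, €298,236.64):
Base rate for 3653.82.93 is €2.25/liter.
Duty = 1,651 × €2.25 = €3,714.75.
Line 2 (0456.85.04, Drenador, 174 units, €39,297.90):
Base rate for 0456.85.04 is €0.74/unit.
0456.85.04 has an FTA preferential rate, but origin Drenador is not Eriland; base rate stands.
Additional duty on 0456.85.04 from Drenador: +54.3% ad valorem. Applied ad valorem rate = 54.3%.
Duty = €39,297.90 × 54.3% + 174 × €0.74 = €21,467.52.
Line 3 (6293.28.78, Drenador, 3,783 liters, €319,852.65):
Base rate for 6293.28.78 is 20%.
Duty = €319,852.65 × 20% = €63,970.53.
Line 4 (9787.30.49, Eriland, 7,886 kg, €985,513.42):
Code 9787.30.49 is under a tariff-rate quota (threshold 3,672 kg). In-quota: 3,672 kg at 5%; over-quota: 4,214 kg at 10%.
Pro-rata value split: in-quota = €985,513.42 × 3,672/7,886 = €458,889.84; over-quota = €985,513.42 − €458,889.84 = €526,623.58.
In-quota duty = €458,889.84 × 5% = €22,944.49. Over-quota duty = €526,623.58 × 10% = €52,662.36.
Line duty = €22,944.49 + €52,662.36 = €75,606.85.
Total = €3,714.75 + €21,467.52 + €63,970.53 + €75,606.85 = €164,759.65.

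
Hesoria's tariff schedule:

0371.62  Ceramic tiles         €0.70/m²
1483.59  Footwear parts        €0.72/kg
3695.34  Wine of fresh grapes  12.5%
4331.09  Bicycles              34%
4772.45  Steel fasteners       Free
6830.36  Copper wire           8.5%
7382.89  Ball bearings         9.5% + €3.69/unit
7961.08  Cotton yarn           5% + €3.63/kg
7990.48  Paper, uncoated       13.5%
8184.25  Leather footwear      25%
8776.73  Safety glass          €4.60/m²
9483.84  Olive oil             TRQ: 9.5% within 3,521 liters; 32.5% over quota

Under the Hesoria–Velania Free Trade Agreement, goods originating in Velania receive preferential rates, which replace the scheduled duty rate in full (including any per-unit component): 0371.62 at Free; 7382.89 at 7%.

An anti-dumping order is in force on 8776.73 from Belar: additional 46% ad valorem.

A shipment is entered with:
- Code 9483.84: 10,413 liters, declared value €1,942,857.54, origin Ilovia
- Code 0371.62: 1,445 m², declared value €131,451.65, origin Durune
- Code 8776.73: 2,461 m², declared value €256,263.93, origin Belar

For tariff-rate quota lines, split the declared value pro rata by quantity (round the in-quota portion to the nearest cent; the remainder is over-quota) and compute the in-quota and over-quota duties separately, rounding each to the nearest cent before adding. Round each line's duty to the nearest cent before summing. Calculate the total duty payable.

Line 1 (9483.84, Ilovia, 10,413 liters, €1,942,857.54):
Code 9483.84 is under a tariff-rate quota (threshold 3,521 liters). In-quota: 3,521 liters at 9.5%; over-quota: 6,892 liters at 32.5%.
Pro-rata value split: in-quota = €1,942,857.54 × 3,521/10,413 = €656,948.18; over-quota = €1,942,857.54 − €656,948.18 = €1,285,909.36.
In-quota duty = €656,948.18 × 9.5% = €62,410.08. Over-quota duty = €1,285,909.36 × 32.5% = €417,920.54.
Line duty = €62,410.08 + €417,920.54 = €480,330.62.
Line 2 (0371.62, Durune, 1,445 m², €131,451.65):
Base rate for 0371.62 is €0.70/m².
0371.62 has an FTA preferential rate, but origin Durune is not Velania; base rate stands.
Duty = 1,445 × €0.70 = €1,011.50.
Line 3 (8776.73, Belar, 2,461 m², €256,263.93):
Base rate for 8776.73 is €4.60/m².
Additional duty on 8776.73 from Belar: +46% ad valorem. Applied ad valorem rate = 46%.
Duty = €256,263.93 × 46% + 2,461 × €4.60 = €129,202.01.
Total = €480,330.62 + €1,011.50 + €129,202.01 = €610,544.13.

€610,544.13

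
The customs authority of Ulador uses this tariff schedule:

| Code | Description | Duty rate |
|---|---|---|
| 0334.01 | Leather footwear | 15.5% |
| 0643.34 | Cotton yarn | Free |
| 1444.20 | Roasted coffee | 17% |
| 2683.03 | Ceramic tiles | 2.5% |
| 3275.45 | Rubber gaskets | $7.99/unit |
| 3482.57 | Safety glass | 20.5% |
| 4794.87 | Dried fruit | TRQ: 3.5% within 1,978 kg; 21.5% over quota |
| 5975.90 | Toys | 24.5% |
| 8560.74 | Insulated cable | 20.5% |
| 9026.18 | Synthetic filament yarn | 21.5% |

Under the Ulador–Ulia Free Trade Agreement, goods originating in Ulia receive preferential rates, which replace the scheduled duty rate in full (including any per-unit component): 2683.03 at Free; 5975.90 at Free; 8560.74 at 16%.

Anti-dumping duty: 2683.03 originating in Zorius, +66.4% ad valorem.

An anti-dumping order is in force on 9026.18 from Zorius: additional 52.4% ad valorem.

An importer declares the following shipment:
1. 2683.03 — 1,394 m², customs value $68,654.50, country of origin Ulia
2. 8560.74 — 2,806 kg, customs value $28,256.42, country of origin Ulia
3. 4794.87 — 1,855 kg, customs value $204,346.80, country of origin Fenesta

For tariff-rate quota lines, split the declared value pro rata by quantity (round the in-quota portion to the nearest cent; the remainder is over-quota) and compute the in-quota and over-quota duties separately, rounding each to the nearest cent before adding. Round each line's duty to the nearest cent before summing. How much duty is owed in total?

$11,673.17

Line 1 (2683.03, Ulia, 1,394 m², $68,654.50):
Base rate for 2683.03 is 2.5%.
Origin Ulia qualifies under the Ulador–Ulia agreement and 2683.03 is covered: preferential rate Free applies instead.
The additional-duty order on 2683.03 targets Zorius, not Ulia; it does not apply.
Duty = $68,654.50 × 0% = $0.00.
Line 2 (8560.74, Ulia, 2,806 kg, $28,256.42):
Base rate for 8560.74 is 20.5%.
Origin Ulia qualifies under the Ulador–Ulia agreement and 8560.74 is covered: preferential rate 16% applies instead.
Duty = $28,256.42 × 16% = $4,521.03.
Line 3 (4794.87, Fenesta, 1,855 kg, $204,346.80):
Code 4794.87 is under a tariff-rate quota (threshold 1,978 kg). Quantity 1,855 kg is within the quota, so the in-quota rate 3.5% applies to the full value.
Duty = $204,346.80 × 3.5% = $7,152.14.
Total = $0.00 + $4,521.03 + $7,152.14 = $11,673.17.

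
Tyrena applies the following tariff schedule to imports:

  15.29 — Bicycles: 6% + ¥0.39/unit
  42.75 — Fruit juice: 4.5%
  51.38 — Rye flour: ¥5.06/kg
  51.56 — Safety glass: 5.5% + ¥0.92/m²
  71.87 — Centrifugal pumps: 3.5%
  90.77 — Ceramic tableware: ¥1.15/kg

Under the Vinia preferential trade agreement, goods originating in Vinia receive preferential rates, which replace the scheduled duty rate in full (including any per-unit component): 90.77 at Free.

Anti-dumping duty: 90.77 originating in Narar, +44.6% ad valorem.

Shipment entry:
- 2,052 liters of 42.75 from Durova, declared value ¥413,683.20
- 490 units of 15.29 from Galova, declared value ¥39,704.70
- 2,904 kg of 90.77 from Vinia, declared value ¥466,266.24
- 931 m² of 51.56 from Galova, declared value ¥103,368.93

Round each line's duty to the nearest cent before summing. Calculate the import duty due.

¥27,730.93

Line 1 (42.75, Durova, 2,052 liters, ¥413,683.20):
Base rate for 42.75 is 4.5%.
Duty = ¥413,683.20 × 4.5% = ¥18,615.74.
Line 2 (15.29, Galova, 490 units, ¥39,704.70):
Base rate for 15.29 is 6% + ¥0.39/unit.
Duty = ¥39,704.70 × 6% + 490 × ¥0.39 = ¥2,573.38.
Line 3 (90.77, Vinia, 2,904 kg, ¥466,266.24):
Base rate for 90.77 is ¥1.15/kg.
Origin Vinia qualifies under the Tyrena–Vinia agreement and 90.77 is covered: preferential rate Free applies instead.
The additional-duty order on 90.77 targets Narar, not Vinia; it does not apply.
Duty = ¥466,266.24 × 0% = ¥0.00.
Line 4 (51.56, Galova, 931 m², ¥103,368.93):
Base rate for 51.56 is 5.5% + ¥0.92/m².
Duty = ¥103,368.93 × 5.5% + 931 × ¥0.92 = ¥6,541.81.
Total = ¥18,615.74 + ¥2,573.38 + ¥0.00 + ¥6,541.81 = ¥27,730.93.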